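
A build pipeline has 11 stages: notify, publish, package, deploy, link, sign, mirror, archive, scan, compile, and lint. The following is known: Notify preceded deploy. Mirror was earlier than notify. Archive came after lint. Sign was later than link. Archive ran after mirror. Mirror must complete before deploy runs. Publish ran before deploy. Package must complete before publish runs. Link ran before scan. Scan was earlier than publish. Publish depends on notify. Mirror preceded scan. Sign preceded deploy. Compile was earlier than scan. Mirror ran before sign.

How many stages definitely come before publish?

Directly stated before publish: notify, package, and scan.
Compile reaches publish via compile → scan → publish.
Link reaches publish via link → scan → publish.
Mirror reaches publish via mirror → notify → publish.
No chain forces sign (or any of the others) ahead of publish.
That's compile, link, mirror, notify, package, and scan — 6 in all.

6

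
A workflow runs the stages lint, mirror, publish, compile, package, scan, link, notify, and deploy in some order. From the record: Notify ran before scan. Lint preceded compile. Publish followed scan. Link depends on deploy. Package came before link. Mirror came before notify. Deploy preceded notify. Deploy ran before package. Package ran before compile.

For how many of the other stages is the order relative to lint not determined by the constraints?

7

Forced after lint: compile.
That leaves deploy, link, mirror, notify, package, publish, and scan with no forced order relative to lint — 7.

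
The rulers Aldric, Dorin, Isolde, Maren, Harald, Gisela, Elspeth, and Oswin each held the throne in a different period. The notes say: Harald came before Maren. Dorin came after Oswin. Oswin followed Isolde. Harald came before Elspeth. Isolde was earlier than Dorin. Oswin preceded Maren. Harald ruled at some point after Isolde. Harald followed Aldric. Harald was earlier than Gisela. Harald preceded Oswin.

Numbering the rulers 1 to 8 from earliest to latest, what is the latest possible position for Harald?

Harald must come before Dorin, Elspeth, Gisela, Maren, and Oswin — 5 rulers forced after them.
Everything else can be placed before Harald in some valid order, so Harald can sit as late as position 8 − 5 = 3.

3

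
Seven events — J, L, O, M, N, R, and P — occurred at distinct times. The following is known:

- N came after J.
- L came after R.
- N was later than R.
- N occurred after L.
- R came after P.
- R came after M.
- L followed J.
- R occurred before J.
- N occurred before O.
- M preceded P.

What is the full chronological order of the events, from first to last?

M, P, R, J, L, N, O

The constraints fix every adjacent pair, so only one ordering works:
M → P → R → J → L → N → O.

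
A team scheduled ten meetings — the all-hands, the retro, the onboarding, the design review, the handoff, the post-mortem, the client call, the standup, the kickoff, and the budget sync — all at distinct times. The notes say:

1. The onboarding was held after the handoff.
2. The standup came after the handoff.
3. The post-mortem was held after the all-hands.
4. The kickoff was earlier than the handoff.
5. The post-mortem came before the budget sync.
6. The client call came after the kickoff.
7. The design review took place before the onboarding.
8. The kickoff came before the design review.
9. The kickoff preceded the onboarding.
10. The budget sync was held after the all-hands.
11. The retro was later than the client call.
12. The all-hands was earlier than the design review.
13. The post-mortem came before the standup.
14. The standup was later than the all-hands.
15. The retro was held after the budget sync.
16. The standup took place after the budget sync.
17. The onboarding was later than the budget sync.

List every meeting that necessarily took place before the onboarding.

Directly stated before the onboarding: the budget sync, the design review, the handoff, and the kickoff.
The all-hands reaches the onboarding via the all-hands → the design review → the onboarding.
The post-mortem reaches the onboarding via the post-mortem → the budget sync → the onboarding.
No chain forces the client call (or any of the others) ahead of the onboarding.

the all-hands, the budget sync, the design review, the handoff, the kickoff, the post-mortem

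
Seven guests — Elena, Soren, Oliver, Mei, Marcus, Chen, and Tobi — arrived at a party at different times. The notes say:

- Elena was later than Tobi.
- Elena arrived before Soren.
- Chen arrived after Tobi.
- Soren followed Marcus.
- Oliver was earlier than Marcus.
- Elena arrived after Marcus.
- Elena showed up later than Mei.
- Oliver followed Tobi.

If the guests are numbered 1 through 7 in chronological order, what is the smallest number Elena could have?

Marcus, Mei, Oliver, and Tobi must all come before Elena — 4 forced predecessors.
Nothing else is forced ahead of Elena, so their earliest slot is position 4 + 1 = 5.

5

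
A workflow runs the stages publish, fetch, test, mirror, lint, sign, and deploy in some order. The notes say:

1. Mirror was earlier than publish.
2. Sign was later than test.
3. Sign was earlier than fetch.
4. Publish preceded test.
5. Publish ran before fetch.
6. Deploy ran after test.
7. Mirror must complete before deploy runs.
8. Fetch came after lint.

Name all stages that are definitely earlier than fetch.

lint, mirror, publish, sign, test

Directly stated before fetch: lint, publish, and sign.
Mirror reaches fetch via mirror → publish → fetch.
Test reaches fetch via test → sign → fetch.
No chain forces deploy ahead of fetch.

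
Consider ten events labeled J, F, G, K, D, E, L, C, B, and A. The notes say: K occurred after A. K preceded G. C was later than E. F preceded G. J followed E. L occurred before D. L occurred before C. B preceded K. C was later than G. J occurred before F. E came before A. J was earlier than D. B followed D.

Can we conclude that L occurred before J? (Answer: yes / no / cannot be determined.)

No chain of stated constraints runs from L to J, and none runs from J to L either.
So the relative order of L and J is not fixed by the given facts.

cannot be determined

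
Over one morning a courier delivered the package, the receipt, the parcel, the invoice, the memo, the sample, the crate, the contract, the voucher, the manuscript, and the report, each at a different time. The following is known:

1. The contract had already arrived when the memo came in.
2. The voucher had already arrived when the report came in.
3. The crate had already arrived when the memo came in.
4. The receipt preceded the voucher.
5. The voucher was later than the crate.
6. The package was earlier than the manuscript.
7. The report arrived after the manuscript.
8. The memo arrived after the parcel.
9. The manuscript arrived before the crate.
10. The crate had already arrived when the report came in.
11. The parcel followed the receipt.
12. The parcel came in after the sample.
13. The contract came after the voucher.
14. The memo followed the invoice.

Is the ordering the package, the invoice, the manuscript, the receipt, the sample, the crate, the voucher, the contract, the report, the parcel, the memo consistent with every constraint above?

yes

Check each stated constraint against the proposed order — e.g. the manuscript is ahead of the report; the invoice is ahead of the memo. Every pair is in the required order; nothing is violated.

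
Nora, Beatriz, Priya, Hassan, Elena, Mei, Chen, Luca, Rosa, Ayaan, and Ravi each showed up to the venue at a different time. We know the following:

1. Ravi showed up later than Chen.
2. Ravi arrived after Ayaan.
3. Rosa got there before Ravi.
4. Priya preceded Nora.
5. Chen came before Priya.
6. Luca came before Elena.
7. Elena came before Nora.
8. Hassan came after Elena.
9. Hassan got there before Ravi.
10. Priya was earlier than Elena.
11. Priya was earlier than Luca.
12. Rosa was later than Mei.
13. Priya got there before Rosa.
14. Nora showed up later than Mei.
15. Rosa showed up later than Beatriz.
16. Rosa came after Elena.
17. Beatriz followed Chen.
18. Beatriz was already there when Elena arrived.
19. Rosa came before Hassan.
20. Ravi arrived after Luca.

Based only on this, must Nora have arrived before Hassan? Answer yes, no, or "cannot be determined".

No chain of stated constraints runs from Nora to Hassan, and none runs from Hassan to Nora either.
So the relative order of Nora and Hassan is not fixed by the given facts.

cannot be determined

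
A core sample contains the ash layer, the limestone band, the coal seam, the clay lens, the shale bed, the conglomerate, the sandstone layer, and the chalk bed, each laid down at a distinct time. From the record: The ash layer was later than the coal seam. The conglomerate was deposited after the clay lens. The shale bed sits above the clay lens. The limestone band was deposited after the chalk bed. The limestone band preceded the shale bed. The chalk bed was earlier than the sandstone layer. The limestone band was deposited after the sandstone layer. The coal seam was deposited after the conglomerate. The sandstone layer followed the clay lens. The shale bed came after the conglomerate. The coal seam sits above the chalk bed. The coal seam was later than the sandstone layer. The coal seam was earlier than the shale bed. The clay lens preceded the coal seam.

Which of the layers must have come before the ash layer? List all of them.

Directly stated before the ash layer: the coal seam.
The chalk bed reaches the ash layer via the chalk bed → the coal seam → the ash layer.
The clay lens reaches the ash layer via the clay lens → the coal seam → the ash layer.
The conglomerate reaches the ash layer via the conglomerate → the coal seam → the ash layer.
Likewise the sandstone layer reaches the ash layer by chaining the stated constraints.
No chain forces the limestone band (or any of the others) ahead of the ash layer.

the chalk bed, the clay lens, the coal seam, the conglomerate, the sandstone layer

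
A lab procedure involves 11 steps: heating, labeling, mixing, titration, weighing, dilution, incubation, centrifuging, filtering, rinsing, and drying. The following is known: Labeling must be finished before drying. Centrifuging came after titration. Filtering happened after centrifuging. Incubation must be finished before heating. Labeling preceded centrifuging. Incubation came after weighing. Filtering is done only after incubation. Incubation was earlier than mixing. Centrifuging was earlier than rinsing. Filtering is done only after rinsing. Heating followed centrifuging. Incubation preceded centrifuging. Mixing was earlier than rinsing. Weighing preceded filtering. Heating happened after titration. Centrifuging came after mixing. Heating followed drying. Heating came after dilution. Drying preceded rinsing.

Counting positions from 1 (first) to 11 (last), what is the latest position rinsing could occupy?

10

Rinsing must come before filtering — 1 step forced after it.
Everything else can be placed before rinsing in some valid order, so rinsing can sit as late as position 11 − 1 = 10.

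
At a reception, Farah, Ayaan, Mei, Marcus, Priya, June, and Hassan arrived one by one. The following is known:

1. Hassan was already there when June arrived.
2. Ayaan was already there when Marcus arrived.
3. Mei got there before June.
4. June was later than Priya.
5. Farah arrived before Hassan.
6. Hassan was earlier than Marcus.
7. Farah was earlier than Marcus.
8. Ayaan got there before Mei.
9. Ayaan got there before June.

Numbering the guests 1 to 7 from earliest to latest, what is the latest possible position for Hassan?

5

Hassan must come before June and Marcus — 2 guests forced after them.
Everything else can be placed before Hassan in some valid order, so Hassan can sit as late as position 7 − 2 = 5.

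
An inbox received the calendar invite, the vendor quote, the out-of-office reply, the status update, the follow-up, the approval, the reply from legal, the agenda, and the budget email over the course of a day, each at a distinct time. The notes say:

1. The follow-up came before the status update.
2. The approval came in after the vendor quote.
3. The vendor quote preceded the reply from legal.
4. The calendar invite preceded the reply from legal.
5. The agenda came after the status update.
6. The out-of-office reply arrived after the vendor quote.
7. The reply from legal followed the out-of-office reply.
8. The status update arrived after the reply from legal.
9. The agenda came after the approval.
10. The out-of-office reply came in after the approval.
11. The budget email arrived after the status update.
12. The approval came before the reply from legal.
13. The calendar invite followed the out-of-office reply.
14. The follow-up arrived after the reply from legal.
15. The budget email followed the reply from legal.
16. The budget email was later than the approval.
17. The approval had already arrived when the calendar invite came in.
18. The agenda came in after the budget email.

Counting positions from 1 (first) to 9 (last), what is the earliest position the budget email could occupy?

The approval, the calendar invite, the follow-up, the out-of-office reply, the reply from legal, the status update, and the vendor quote must all come before the budget email — 7 forced predecessors.
Nothing else is forced ahead of the budget email, so its earliest slot is position 7 + 1 = 8.

8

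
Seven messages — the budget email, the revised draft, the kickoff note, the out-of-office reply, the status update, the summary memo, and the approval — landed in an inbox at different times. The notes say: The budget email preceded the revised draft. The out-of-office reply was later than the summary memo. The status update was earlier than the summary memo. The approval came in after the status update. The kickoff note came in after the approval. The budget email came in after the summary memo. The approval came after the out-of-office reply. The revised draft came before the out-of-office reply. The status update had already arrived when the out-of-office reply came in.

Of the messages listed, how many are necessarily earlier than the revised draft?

3

Directly stated before the revised draft: the budget email.
The status update reaches the revised draft via the status update → the summary memo → the budget email → the revised draft.
The summary memo reaches the revised draft via the summary memo → the budget email → the revised draft.
That's the budget email, the status update, and the summary memo — 3 in all.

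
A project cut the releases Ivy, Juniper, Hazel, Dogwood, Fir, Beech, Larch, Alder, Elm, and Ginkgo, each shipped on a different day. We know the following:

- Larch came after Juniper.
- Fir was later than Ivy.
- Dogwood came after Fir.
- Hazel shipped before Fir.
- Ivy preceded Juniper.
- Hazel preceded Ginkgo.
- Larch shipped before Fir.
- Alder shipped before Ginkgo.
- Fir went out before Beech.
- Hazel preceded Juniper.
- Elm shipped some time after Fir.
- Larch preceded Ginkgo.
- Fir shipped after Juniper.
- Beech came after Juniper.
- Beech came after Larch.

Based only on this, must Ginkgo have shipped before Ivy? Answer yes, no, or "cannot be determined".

Tracing the constraints gives Ivy → Juniper → Larch → Ginkgo, so Ivy must come before Ginkgo.
That means Ginkgo cannot be before Ivy.

no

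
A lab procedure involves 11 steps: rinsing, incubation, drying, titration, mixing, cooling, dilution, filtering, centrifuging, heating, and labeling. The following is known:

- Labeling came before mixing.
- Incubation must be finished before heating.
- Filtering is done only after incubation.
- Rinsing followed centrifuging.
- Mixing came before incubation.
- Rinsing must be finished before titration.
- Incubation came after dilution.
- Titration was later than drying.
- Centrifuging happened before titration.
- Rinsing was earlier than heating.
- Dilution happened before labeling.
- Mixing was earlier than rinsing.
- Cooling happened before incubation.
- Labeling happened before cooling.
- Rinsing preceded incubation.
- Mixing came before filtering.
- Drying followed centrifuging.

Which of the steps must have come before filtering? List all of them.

centrifuging, cooling, dilution, incubation, labeling, mixing, rinsing

Directly stated before filtering: incubation and mixing.
Centrifuging reaches filtering via centrifuging → rinsing → incubation → filtering.
Cooling reaches filtering via cooling → incubation → filtering.
Dilution reaches filtering via dilution → incubation → filtering.
Likewise labeling and rinsing each reach filtering by chaining the stated constraints.
No chain forces heating (or any of the others) ahead of filtering.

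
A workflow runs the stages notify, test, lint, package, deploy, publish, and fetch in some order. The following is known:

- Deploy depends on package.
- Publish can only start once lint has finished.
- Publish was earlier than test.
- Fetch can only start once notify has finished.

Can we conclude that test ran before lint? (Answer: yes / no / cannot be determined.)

no

Tracing the constraints gives lint → publish → test, so lint must come before test.
That means test cannot be before lint.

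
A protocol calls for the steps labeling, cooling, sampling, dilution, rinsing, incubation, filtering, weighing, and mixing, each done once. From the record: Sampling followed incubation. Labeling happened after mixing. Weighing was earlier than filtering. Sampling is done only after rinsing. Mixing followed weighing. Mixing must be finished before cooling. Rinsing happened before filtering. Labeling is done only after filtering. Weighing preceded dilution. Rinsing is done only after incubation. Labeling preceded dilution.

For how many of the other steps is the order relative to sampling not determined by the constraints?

Forced before sampling: incubation and rinsing.
That leaves cooling, dilution, filtering, labeling, mixing, and weighing with no forced order relative to sampling — 6.

6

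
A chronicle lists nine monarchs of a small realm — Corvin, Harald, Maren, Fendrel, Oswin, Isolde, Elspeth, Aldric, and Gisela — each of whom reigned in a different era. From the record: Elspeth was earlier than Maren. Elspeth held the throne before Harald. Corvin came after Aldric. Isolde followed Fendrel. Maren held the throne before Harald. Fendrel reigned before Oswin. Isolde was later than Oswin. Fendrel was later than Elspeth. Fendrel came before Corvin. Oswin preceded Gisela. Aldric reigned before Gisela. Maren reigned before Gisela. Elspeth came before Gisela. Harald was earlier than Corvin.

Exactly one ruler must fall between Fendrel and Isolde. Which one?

Oswin

Tracing the constraints gives Fendrel → Oswin → Isolde, so Oswin sits after Fendrel and before Isolde.
No other ruler is forced both after Fendrel and before Isolde.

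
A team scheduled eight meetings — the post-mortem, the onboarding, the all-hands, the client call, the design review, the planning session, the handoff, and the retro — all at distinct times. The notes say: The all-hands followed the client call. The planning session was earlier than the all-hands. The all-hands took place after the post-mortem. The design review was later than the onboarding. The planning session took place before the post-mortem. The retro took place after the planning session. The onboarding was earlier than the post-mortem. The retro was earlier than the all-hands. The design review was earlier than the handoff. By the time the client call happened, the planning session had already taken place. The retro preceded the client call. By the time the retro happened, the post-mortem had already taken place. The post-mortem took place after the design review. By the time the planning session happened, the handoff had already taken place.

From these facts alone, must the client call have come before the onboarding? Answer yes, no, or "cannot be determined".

Tracing the constraints gives the onboarding → the post-mortem → the retro → the client call, so the onboarding must come before the client call.
That means the client call cannot be before the onboarding.

no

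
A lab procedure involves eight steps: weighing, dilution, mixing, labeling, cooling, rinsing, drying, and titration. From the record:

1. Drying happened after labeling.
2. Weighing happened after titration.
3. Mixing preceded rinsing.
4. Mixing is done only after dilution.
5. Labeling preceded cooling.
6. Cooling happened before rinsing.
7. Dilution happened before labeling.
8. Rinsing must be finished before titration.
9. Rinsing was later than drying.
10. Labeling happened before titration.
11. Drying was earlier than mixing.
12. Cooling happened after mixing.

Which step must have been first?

Dilution has a chain of constraints placing it before every other step, so dilution must be first.

dilution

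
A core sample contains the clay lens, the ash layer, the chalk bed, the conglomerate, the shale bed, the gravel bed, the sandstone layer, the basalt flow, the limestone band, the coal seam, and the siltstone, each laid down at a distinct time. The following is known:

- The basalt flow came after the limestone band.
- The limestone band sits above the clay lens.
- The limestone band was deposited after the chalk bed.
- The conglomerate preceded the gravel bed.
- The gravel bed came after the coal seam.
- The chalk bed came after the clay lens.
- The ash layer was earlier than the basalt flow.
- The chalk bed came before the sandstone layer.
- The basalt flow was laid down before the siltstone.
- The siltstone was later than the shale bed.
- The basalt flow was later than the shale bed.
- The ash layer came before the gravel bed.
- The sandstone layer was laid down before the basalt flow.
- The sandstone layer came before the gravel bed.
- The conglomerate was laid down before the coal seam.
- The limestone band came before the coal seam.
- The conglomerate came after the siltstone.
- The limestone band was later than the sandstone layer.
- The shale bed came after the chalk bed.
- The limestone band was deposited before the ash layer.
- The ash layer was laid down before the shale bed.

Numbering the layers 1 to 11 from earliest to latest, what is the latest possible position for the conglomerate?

The conglomerate must come before the coal seam and the gravel bed — 2 layers forced after it.
Everything else can be placed before the conglomerate in some valid order, so the conglomerate can sit as late as position 11 − 2 = 9.

9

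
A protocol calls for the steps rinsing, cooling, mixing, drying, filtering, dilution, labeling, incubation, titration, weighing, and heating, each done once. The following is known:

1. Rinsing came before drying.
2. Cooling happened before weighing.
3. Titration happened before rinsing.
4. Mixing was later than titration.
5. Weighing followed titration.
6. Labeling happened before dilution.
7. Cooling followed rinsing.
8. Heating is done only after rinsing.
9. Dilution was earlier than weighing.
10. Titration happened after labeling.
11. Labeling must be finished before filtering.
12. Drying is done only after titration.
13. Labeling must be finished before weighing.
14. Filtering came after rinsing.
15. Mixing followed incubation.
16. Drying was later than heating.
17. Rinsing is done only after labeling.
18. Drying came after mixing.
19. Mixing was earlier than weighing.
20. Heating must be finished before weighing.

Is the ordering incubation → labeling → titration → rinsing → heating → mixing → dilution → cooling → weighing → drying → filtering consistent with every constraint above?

Check each stated constraint against the proposed order — e.g. titration is ahead of drying; labeling is ahead of filtering. Every pair is in the required order; nothing is violated.

yes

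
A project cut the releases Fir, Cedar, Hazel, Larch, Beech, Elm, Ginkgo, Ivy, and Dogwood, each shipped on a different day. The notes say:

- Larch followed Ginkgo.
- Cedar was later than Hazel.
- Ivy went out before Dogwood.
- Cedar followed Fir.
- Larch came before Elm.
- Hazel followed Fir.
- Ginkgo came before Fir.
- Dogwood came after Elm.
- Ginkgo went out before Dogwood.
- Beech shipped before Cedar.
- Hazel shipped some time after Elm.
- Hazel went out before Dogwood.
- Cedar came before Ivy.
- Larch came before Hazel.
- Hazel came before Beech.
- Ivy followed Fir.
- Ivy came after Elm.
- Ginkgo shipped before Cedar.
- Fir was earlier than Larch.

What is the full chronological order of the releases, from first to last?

Ginkgo, Fir, Larch, Elm, Hazel, Beech, Cedar, Ivy, Dogwood

The constraints fix every adjacent pair, so only one ordering works:
Ginkgo → Fir → Larch → Elm → Hazel → Beech → Cedar → Ivy → Dogwood.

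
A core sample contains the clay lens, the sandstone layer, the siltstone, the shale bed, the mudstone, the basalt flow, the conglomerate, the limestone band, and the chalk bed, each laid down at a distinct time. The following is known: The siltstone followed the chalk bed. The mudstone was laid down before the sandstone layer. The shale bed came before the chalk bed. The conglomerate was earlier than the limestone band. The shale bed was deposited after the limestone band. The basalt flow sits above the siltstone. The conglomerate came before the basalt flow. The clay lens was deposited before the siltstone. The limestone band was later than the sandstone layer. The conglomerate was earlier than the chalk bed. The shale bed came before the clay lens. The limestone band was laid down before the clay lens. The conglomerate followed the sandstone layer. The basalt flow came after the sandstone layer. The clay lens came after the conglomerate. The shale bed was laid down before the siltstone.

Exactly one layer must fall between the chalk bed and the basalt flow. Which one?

Tracing the constraints gives the chalk bed → the siltstone → the basalt flow, so the siltstone sits after the chalk bed and before the basalt flow.
No other layer is forced both after the chalk bed and before the basalt flow.

the siltstone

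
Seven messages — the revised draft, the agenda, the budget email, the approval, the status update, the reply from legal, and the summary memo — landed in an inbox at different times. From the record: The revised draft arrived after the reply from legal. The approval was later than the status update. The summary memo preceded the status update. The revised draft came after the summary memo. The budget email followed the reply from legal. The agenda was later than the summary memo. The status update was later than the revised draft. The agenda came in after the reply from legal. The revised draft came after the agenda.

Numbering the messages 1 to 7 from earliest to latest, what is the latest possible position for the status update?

6

The status update must come before the approval — 1 message forced after it.
Everything else can be placed before the status update in some valid order, so the status update can sit as late as position 7 − 1 = 6.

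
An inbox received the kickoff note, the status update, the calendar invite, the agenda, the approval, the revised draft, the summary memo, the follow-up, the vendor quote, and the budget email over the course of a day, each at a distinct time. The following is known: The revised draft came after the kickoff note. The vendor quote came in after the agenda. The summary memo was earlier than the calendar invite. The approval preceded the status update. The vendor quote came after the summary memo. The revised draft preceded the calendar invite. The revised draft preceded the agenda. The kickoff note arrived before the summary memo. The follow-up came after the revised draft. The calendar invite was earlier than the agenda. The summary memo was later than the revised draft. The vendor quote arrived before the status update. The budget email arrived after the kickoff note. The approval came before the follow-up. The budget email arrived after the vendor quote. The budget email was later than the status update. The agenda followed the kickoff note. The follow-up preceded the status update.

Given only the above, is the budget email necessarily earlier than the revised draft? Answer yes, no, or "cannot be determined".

no

Tracing the constraints gives the revised draft → the summary memo → the vendor quote → the budget email, so the revised draft must come before the budget email.
That means the budget email cannot be before the revised draft.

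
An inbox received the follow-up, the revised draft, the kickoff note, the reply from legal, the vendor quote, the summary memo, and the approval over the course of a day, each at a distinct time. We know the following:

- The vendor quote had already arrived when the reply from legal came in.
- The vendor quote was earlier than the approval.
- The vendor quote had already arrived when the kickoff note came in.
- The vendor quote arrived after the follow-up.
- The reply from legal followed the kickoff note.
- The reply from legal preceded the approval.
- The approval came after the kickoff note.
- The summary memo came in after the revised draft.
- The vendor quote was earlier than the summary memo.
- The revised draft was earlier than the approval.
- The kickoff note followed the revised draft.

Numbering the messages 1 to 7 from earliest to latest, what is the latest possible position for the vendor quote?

The vendor quote must come before the approval, the kickoff note, the reply from legal, and the summary memo — 4 messages forced after it.
Everything else can be placed before the vendor quote in some valid order, so the vendor quote can sit as late as position 7 − 4 = 3.

3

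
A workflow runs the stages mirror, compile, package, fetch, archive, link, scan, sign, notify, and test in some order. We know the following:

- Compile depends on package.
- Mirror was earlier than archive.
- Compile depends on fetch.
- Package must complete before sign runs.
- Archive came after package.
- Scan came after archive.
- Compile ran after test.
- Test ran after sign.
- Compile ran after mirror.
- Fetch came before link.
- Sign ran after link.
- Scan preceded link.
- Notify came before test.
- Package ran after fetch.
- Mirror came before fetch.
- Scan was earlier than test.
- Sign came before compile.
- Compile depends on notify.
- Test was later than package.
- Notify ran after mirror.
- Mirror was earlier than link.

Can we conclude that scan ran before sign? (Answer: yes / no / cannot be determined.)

Chain the constraints: scan → link → sign. Each link is directly stated, so scan comes before sign.

yes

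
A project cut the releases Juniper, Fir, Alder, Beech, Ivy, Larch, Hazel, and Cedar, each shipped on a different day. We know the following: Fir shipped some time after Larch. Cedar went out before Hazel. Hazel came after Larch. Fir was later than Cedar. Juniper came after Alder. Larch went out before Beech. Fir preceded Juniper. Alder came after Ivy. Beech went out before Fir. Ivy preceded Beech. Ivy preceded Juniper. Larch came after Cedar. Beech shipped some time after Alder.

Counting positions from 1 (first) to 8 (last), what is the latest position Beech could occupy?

6

Beech must come before Fir and Juniper — 2 releases forced after it.
Everything else can be placed before Beech in some valid order, so Beech can sit as late as position 8 − 2 = 6.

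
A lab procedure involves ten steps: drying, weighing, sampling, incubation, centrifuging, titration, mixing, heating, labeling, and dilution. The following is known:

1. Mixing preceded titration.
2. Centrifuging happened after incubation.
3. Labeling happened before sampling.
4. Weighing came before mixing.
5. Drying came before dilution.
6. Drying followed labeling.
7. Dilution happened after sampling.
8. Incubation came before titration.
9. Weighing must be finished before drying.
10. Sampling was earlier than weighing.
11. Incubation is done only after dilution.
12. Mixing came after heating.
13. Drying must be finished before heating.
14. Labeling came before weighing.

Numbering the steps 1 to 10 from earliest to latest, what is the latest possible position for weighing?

Weighing must come before centrifuging, dilution, drying, heating, incubation, mixing, and titration — 7 steps forced after it.
Everything else can be placed before weighing in some valid order, so weighing can sit as late as position 10 − 7 = 3.

3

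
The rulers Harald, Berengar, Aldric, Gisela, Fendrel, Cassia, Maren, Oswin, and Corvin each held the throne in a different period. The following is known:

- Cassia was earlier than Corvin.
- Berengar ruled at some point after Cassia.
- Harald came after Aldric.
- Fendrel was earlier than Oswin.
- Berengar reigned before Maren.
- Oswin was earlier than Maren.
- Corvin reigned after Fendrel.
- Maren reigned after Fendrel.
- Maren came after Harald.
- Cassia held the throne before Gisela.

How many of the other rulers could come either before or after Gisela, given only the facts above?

7

Forced before Gisela: Cassia.
That leaves Aldric, Berengar, Corvin, Fendrel, Harald, Maren, and Oswin with no forced order relative to Gisela — 7.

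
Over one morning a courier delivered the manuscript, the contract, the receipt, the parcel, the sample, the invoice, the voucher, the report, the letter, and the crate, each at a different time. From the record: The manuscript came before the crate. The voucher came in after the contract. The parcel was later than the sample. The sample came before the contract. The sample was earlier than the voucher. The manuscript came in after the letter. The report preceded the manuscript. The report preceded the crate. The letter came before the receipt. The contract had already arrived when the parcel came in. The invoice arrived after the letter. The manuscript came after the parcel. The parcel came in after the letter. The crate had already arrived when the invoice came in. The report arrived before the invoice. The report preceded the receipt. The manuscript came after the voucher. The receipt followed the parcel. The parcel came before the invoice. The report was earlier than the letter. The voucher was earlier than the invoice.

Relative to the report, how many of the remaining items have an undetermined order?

3

Forced after the report: the crate, the invoice, the letter, the manuscript, the parcel, and the receipt.
That leaves the contract, the sample, and the voucher with no forced order relative to the report — 3.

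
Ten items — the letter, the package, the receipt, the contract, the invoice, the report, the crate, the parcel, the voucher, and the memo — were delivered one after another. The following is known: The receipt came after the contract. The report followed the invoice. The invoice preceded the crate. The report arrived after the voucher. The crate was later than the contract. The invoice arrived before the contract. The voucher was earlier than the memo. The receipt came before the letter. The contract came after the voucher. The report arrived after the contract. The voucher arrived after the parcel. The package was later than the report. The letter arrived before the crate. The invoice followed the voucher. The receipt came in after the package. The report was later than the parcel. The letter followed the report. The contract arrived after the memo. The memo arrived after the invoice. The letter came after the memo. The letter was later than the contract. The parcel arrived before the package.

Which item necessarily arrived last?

Every other item has a chain of constraints placing it before the crate, so the crate is last.

the crate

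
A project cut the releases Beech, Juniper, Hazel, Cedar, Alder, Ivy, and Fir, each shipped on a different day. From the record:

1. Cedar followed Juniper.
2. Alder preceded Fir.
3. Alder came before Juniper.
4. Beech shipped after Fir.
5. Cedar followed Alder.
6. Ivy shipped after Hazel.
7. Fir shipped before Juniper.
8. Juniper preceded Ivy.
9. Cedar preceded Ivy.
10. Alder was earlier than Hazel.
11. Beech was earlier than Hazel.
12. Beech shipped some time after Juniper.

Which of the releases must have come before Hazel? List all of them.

Alder, Beech, Fir, Juniper

Directly stated before Hazel: Alder and Beech.
Fir reaches Hazel via Fir → Beech → Hazel.
Juniper reaches Hazel via Juniper → Beech → Hazel.
No chain forces Ivy (or any of the others) ahead of Hazel.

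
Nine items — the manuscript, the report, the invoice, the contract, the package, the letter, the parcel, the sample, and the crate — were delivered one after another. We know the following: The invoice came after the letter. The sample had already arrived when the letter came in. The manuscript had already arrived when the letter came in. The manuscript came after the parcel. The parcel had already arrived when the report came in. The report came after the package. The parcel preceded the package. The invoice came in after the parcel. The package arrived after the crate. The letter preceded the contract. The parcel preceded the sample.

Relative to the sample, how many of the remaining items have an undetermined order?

4

Forced before the sample: the parcel; forced after the sample: the contract, the invoice, and the letter.
That leaves the crate, the manuscript, the package, and the report with no forced order relative to the sample — 4.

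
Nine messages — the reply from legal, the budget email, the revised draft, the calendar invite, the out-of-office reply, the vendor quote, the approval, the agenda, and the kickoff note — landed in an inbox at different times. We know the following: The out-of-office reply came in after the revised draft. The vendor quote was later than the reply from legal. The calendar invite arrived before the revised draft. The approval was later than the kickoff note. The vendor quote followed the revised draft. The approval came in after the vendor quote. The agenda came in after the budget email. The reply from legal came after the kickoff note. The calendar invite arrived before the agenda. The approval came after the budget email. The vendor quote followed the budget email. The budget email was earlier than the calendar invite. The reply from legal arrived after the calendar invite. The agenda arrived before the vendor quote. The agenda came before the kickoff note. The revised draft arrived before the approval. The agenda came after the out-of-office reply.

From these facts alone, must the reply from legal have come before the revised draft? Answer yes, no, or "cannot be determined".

Tracing the constraints gives the revised draft → the out-of-office reply → the agenda → the kickoff note → the reply from legal, so the revised draft must come before the reply from legal.
That means the reply from legal cannot be before the revised draft.

no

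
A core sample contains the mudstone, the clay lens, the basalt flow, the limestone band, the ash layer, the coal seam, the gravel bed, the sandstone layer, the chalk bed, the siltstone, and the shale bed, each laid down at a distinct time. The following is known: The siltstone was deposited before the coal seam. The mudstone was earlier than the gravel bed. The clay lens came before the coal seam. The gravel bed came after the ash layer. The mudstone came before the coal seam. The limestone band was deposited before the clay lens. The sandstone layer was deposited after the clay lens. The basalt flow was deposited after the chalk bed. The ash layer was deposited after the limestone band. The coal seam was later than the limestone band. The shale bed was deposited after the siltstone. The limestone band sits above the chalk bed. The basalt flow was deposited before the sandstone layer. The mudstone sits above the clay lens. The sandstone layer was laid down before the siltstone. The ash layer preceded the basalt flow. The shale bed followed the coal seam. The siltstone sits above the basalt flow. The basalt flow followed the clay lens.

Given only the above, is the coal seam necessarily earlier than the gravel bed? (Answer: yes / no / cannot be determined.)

No chain of stated constraints runs from the coal seam to the gravel bed, and none runs from the gravel bed to the coal seam either.
So the relative order of the coal seam and the gravel bed is not fixed by the given facts.

cannot be determined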